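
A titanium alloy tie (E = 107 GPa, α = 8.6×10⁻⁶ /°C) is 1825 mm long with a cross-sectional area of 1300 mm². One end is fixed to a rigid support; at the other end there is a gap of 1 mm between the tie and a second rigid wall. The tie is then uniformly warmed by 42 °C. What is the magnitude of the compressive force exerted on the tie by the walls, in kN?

If the wall were absent the tie would grow by αΔT L = 8.6×10⁻⁶ × 42 × 1825 = 0.6592 mm.
This is smaller than the 1 mm clearance, so the tie expands freely without reaching the stop — the stress is zero.

P ≈ 0 kN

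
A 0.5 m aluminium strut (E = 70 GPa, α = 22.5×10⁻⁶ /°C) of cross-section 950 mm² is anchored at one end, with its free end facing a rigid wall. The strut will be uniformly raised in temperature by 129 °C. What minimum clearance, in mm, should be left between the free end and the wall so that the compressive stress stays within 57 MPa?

g ≈ 1.04 mm

With no wall the strut would lengthen by αΔT L = 22.5×10⁻⁶ × 129 × 500 = 1.451 mm.
A stress of 57 MPa corresponds to the wall pushing the strut back by σL/E = 57×500/(70×10³) = 0.4071 mm.
The gap must absorb the remainder: g_min = 1.451 − 0.4071 = 1.044 mm.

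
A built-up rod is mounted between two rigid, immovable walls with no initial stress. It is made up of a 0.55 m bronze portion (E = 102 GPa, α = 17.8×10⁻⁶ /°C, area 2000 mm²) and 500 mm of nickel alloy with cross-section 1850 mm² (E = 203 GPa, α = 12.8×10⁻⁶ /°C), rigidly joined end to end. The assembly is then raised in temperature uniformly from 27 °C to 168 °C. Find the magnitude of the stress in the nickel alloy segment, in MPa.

If the supports were absent, the total length change would be Σ αᵢΔT Lᵢ = 17.8×10⁻⁶×141×550 + 12.8×10⁻⁶×141×500 = 2.283 mm.
The rigid supports impose zero overall length change; the single axial force P common to all segments must satisfy P Σ Lᵢ/(AᵢEᵢ) = δ_free.
The series flexibility is Σ Lᵢ/(AᵢEᵢ) = 550/(2000×102×10³) + 500/(1850×203×10³) = 4.027×10⁻⁶ mm/N.
Hence P = δ_free / Σ(L/AE) = 2.283/4.027×10⁻⁶ = 566.8 kN (compressive).
σ_{nickel alloy} = P / A = 566800 / 1850 = 306.4 MPa.

σ ≈ 306 MPa (compressive)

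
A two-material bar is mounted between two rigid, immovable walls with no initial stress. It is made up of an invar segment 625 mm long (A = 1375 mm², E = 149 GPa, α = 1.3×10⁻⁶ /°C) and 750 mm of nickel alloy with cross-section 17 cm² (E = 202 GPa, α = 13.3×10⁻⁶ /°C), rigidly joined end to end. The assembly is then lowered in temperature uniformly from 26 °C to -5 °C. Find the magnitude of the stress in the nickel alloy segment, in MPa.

If the supports were absent, the total length change would be Σ αᵢΔT Lᵢ = 1.3×10⁻⁶×31×625 + 13.3×10⁻⁶×31×750 = 0.3344 mm.
The rigid supports impose zero overall length change; the single axial force P common to all segments must satisfy P Σ Lᵢ/(AᵢEᵢ) = δ_free.
The series flexibility is Σ Lᵢ/(AᵢEᵢ) = 625/(1375×149×10³) + 750/(1700×202×10³) = 5.235×10⁻⁶ mm/N.
So P = 0.3344 / 5.235×10⁻⁶ = 63.88 kN, tensile.
σ_{nickel alloy} = P / A = 63880 / 1700 = 37.58 MPa.

σ ≈ 37.6 MPa (tensile)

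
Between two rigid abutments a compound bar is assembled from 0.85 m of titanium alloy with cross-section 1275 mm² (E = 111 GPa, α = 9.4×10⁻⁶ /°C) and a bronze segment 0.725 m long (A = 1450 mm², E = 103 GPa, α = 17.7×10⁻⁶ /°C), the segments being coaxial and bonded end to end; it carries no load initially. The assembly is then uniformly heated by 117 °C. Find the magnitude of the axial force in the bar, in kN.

P ≈ 224 kN (compressive)

With the walls removed the bar would change length by δ_free = Σ αᵢΔT Lᵢ = 9.4×10⁻⁶×117×850 + 17.7×10⁻⁶×117×725 = 2.436 mm.
The rigid supports impose zero overall length change; the single axial force P common to all segments must satisfy P Σ Lᵢ/(AᵢEᵢ) = δ_free.
The series flexibility is Σ Lᵢ/(AᵢEᵢ) = 850/(1275×111×10³) + 725/(1450×103×10³) = 1.086×10⁻⁵ mm/N.
So P = 2.436 / 1.086×10⁻⁵ = 224.3 kN, compressive.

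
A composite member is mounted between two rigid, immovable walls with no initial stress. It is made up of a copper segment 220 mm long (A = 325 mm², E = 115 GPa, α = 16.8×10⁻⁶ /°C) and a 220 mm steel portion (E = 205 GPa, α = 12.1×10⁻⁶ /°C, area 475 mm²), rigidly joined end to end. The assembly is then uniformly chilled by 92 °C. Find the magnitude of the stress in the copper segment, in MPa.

σ ≈ 221 MPa (tensile)

With the walls removed the bar would change length by δ_free = Σ αᵢΔT Lᵢ = 16.8×10⁻⁶×92×220 + 12.1×10⁻⁶×92×220 = 0.5849 mm.
The walls prevent any net length change, so an axial force P (same in every segment) develops. Compatibility: P · Σ Lᵢ/(AᵢEᵢ) = δ_free.
Σ Lᵢ/(AᵢEᵢ) = 220/(325×115×10³) + 220/(475×205×10³) = 8.146×10⁻⁶ mm/N.
Hence P = δ_free / Σ(L/AE) = 0.5849/8.146×10⁻⁶ = 71.81 kN (tensile).
σ_{copper} = P / A = 71810 / 325 = 221 MPa.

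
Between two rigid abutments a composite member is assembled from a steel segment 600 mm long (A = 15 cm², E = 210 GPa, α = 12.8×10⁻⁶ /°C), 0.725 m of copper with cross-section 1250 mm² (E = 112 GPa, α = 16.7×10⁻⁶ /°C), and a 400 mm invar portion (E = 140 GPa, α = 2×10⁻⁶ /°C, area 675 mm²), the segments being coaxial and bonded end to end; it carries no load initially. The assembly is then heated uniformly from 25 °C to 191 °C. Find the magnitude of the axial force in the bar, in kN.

P ≈ 302 kN (compressive)

Free thermal expansion of the whole bar: Σ αᵢΔT Lᵢ = 12.8×10⁻⁶×166×600 + 16.7×10⁻⁶×166×725 + 2×10⁻⁶×166×400 = 3.418 mm.
The walls prevent any net length change, so an axial force P (same in every segment) develops. Compatibility: P · Σ Lᵢ/(AᵢEᵢ) = δ_free.
Σ Lᵢ/(AᵢEᵢ) = 600/(1500×210×10³) + 725/(1250×112×10³) + 400/(675×140×10³) = 1.132×10⁻⁵ mm/N.
P = 3.418 / 1.132×10⁻⁵ = 302000 N = 302 kN, compressive.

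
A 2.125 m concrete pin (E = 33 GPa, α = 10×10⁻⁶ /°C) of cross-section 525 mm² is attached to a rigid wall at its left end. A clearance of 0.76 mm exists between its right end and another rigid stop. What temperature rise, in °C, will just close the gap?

Contact occurs when the free expansion equals the gap: αΔT L = 0.76 mm.
So ΔT = g/(αL) = 0.76/(10×10⁻⁶ × 2125) = 35.76 °C.

ΔT ≈ 35.8 °C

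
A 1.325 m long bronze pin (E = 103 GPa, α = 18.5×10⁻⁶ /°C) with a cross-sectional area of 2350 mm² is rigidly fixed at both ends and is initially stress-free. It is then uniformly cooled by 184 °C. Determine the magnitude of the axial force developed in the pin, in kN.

With zero net strain, σ = E·αΔT = 103 GPa × 18.5×10⁻⁶ × 184 = 350.6 MPa.
Axial force P = σA = 350.6 × 2350 = 823900 N = 823.9 kN, tensile.

P ≈ 824 kN (tensile)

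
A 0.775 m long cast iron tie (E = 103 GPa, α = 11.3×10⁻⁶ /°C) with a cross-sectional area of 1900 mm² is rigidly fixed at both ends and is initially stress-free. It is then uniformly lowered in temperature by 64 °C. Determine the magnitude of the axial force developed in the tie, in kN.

With zero net strain, σ = E·αΔT = 103 GPa × 11.3×10⁻⁶ × 64 = 74.49 MPa.
P = AEαΔT = 1900 × 103×10³ × 11.3×10⁻⁶ × 64 = 141.5 kN (tensile).

P ≈ 142 kN (tensile)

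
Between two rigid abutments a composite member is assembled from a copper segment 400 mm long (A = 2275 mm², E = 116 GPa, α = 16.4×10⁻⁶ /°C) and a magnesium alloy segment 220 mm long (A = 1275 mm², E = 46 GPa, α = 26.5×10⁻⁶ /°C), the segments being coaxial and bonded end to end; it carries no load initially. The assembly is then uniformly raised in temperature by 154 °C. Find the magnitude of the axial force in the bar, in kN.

With the walls removed the bar would change length by δ_free = Σ αᵢΔT Lᵢ = 16.4×10⁻⁶×154×400 + 26.5×10⁻⁶×154×220 = 1.908 mm.
The rigid supports impose zero overall length change; the single axial force P common to all segments must satisfy P Σ Lᵢ/(AᵢEᵢ) = δ_free.
The series flexibility is Σ Lᵢ/(AᵢEᵢ) = 400/(2275×116×10³) + 220/(1275×46×10³) = 5.267×10⁻⁶ mm/N.
So P = 1.908 / 5.267×10⁻⁶ = 362.3 kN, compressive.

P ≈ 362 kN (compressive)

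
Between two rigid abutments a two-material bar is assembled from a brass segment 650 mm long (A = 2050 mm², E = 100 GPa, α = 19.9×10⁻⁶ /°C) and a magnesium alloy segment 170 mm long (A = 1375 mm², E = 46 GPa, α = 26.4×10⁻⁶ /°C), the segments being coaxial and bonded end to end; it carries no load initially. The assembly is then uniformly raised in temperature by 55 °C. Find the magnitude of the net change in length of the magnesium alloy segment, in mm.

With the walls removed the bar would change length by δ_free = Σ αᵢΔT Lᵢ = 19.9×10⁻⁶×55×650 + 26.4×10⁻⁶×55×170 = 0.9583 mm.
Since the ends are fixed, an axial force P builds up, equal in every segment, with P · Σ Lᵢ/(AᵢEᵢ) = δ_free.
Σ Lᵢ/(AᵢEᵢ) = 650/(2050×100×10³) + 170/(1375×46×10³) = 5.858×10⁻⁶ mm/N.
So P = 0.9583 / 5.858×10⁻⁶ = 163.6 kN, compressive.
For the magnesium alloy segment, free thermal change = 26.4×10⁻⁶×55×170 = 0.2468 mm and elastic change from P = 163600×170/(1375×46×10³) = 0.4396 mm; these oppose, so the net change is 0.193 mm (segment shortens).

|ΔL| ≈ 0.193 mm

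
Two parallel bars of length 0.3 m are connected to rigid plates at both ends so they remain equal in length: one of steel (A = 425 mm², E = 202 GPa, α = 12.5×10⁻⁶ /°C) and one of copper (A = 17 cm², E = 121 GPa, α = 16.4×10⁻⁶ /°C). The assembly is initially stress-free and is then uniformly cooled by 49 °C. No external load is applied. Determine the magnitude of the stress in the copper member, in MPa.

Equilibrium of a rigid end plate with no external load gives equal and opposite internal forces ±P in the two members. Since α_{copper} > α_{steel}, cooling drives the copper into tension and the steel into compression.
Equating the net (thermal + elastic) strains gives |α₁ − α₂|·ΔT = P·[1/(A₁E₁) + 1/(A₂E₂)].
|α₁ − α₂|·ΔT = 3.9×10⁻⁶ × 49 = 0.0001911.
1/(A₁E₁) + 1/(A₂E₂) = 1/(425×202×10³) + 1/(1700×121×10³) = 1.651×10⁻⁸ N⁻¹.
P = 0.0001911 / 1.651×10⁻⁸ = 11580 N = 11.58 kN.
σ_{copper} = P/A₂ = 11580/1700 = 6.809 MPa, tensile.

σ ≈ 6.81 MPa (tensile)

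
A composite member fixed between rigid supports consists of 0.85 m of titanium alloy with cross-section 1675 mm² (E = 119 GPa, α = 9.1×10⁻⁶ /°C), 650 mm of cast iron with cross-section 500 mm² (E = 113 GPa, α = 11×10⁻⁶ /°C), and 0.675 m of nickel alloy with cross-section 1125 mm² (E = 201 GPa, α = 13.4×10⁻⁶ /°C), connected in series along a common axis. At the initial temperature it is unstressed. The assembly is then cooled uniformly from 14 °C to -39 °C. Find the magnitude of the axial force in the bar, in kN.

If the supports were absent, the total length change would be Σ αᵢΔT Lᵢ = 9.1×10⁻⁶×53×850 + 11×10⁻⁶×53×650 + 13.4×10⁻⁶×53×675 = 1.268 mm.
Since the ends are fixed, an axial force P builds up, equal in every segment, with P · Σ Lᵢ/(AᵢEᵢ) = δ_free.
The series flexibility is Σ Lᵢ/(AᵢEᵢ) = 850/(1675×119×10³) + 650/(500×113×10³) + 675/(1125×201×10³) = 1.875×10⁻⁵ mm/N.
So P = 1.268 / 1.875×10⁻⁵ = 67.63 kN, tensile.

P ≈ 67.6 kN (tensile)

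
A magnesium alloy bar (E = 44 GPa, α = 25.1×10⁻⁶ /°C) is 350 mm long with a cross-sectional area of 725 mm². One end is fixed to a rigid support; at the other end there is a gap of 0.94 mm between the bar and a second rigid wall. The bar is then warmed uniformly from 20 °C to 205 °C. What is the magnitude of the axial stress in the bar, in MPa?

σ ≈ 86.1 MPa (compressive)

If the wall were absent the bar would grow by αΔT L = 25.1×10⁻⁶ × 185 × 350 = 1.625 mm.
After closing the 0.94 mm clearance, 1.625 − 0.94 = 0.6852 mm of expansion remains to be suppressed by the wall.
That suppressed elongation corresponds to σ = E·Δ/L = 44×10³ × 0.6852/350 = 86.14 MPa.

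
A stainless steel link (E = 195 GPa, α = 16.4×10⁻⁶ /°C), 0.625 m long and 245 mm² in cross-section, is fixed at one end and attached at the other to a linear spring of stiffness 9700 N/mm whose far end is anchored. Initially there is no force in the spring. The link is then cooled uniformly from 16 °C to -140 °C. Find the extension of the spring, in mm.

δ ≈ 1.42 mm

The unrestrained thermal change is αΔT L = 16.4×10⁻⁶ × 156 × 625 = 1.599 mm.
Let P be the tensile force in the spring. The link extends elastically by PL/(AE) and the spring stretches by P/k; together these equal δ_free.
P [ L/(AE) + 1/k ] = δ_free → P [ 625/(245×195×10³) + 1/(9700) ] = 1.599.
P = 1.599 / 0.0001162 = 13760 N.
Spring extension = P/k = 13760/(9700) = 1.419 mm.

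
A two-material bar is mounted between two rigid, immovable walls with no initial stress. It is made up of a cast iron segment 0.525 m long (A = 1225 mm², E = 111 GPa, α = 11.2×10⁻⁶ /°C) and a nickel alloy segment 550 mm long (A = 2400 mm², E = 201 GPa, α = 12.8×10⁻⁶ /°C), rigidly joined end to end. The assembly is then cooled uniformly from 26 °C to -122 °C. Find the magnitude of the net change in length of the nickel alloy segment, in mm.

|ΔL| ≈ 0.606 mm

Free thermal contraction of the whole bar: Σ αᵢΔT Lᵢ = 11.2×10⁻⁶×148×525 + 12.8×10⁻⁶×148×550 = 1.912 mm.
The walls prevent any net length change, so an axial force P (same in every segment) develops. Compatibility: P · Σ Lᵢ/(AᵢEᵢ) = δ_free.
The series flexibility is Σ Lᵢ/(AᵢEᵢ) = 525/(1225×111×10³) + 550/(2400×201×10³) = 5.001×10⁻⁶ mm/N.
P = 1.912 / 5.001×10⁻⁶ = 382300 N = 382.3 kN, tensile.
For the nickel alloy segment, free thermal change = 12.8×10⁻⁶×148×550 = 1.042 mm and elastic change from P = 382300×550/(2400×201×10³) = 0.4359 mm; these oppose, so the net change is 0.606 mm (segment shortens).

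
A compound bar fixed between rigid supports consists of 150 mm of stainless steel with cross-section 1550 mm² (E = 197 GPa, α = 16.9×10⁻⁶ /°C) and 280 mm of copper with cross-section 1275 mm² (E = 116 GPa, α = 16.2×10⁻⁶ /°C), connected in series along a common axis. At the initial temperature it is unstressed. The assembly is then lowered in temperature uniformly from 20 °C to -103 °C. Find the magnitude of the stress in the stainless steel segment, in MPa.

σ ≈ 235 MPa (tensile)

With the walls removed the bar would change length by δ_free = Σ αᵢΔT Lᵢ = 16.9×10⁻⁶×123×150 + 16.2×10⁻⁶×123×280 = 0.8697 mm.
Since the ends are fixed, an axial force P builds up, equal in every segment, with P · Σ Lᵢ/(AᵢEᵢ) = δ_free.
Σ Lᵢ/(AᵢEᵢ) = 150/(1550×197×10³) + 280/(1275×116×10³) = 2.384×10⁻⁶ mm/N.
P = 0.8697 / 2.384×10⁻⁶ = 364800 N = 364.8 kN, tensile.
σ_{stainless steel} = P / A = 364800 / 1550 = 235.3 MPa.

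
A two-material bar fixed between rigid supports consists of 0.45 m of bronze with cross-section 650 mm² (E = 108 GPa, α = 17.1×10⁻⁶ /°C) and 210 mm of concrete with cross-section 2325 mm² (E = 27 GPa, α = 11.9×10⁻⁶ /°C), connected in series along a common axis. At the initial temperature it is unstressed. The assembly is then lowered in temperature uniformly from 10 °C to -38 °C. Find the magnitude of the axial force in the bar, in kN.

P ≈ 50.2 kN (tensile)

Free thermal contraction of the whole bar: Σ αᵢΔT Lᵢ = 17.1×10⁻⁶×48×450 + 11.9×10⁻⁶×48×210 = 0.4893 mm.
Since the ends are fixed, an axial force P builds up, equal in every segment, with P · Σ Lᵢ/(AᵢEᵢ) = δ_free.
The series flexibility is Σ Lᵢ/(AᵢEᵢ) = 450/(650×108×10³) + 210/(2325×27×10³) = 9.756×10⁻⁶ mm/N.
Hence P = δ_free / Σ(L/AE) = 0.4893/9.756×10⁻⁶ = 50.16 kN (tensile).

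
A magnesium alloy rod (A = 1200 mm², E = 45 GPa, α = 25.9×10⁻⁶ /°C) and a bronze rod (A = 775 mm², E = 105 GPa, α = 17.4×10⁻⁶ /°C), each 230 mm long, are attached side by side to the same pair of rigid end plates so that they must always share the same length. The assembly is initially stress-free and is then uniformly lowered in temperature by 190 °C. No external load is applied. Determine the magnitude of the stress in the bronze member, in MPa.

σ ≈ 67.6 MPa (compressive)

Equilibrium of a rigid end plate with no external load gives equal and opposite internal forces ±P in the two members. Since α_{magnesium alloy} > α_{bronze}, cooling drives the magnesium alloy into tension and the bronze into compression.
Setting the final lengths equal and cancelling L: (α₁ − α₂)ΔT = P/(A₁E₁) + P/(A₂E₂).
|α₁ − α₂|·ΔT = 8.5×10⁻⁶ × 190 = 0.001615.
1/(A₁E₁) + 1/(A₂E₂) = 1/(1200×45×10³) + 1/(775×105×10³) = 3.081×10⁻⁸ N⁻¹.
P = 0.001615 / 3.081×10⁻⁸ = 52420 N = 52.42 kN.
σ_{bronze} = P/A₂ = 52420/775 = 67.64 MPa, compressive.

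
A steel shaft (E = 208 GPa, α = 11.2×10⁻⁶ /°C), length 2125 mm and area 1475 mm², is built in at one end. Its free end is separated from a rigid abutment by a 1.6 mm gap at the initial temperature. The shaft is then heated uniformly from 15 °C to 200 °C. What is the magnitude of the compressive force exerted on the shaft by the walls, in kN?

P ≈ 405 kN

Free thermal elongation = αΔT L = 11.2×10⁻⁶ × 185 × 2125 = 4.403 mm.
The gap closes (δ_free > 1.6 mm) and the wall then resists a further 4.403 − 1.6 = 2.803 mm of expansion.
So σ = E(δ_free − g)/L = 208×10³ × 2.803/2125 = 274.4 MPa.
P = σA = 274.4 × 1475 = 404.7 kN.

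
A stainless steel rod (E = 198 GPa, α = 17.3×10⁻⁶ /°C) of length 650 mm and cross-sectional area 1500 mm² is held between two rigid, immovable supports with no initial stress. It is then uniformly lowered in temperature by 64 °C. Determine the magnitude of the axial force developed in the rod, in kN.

P ≈ 329 kN (tensile)

With zero net strain, σ = E·αΔT = 198 GPa × 17.3×10⁻⁶ × 64 = 219.2 MPa.
Then P = σA = 219.2 × 1500 mm² = 328.8 kN, tensile.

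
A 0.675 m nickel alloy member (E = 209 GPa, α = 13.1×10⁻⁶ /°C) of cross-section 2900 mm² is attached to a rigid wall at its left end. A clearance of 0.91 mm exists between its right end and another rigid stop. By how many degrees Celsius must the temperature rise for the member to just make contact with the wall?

ΔT ≈ 103 °C

The gap closes when αΔT L = 0.91 mm, since the member is still unstressed at that instant.
So ΔT = g/(αL) = 0.91/(13.1×10⁻⁶ × 675) = 102.9 °C.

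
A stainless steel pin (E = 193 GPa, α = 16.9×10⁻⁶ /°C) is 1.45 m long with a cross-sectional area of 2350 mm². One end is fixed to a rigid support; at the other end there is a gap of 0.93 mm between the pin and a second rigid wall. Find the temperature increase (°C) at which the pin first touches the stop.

ΔT ≈ 38 °C

Contact occurs when the free expansion equals the gap: αΔT L = 0.93 mm.
ΔT = 0.93 / (16.9×10⁻⁶ × 1450) = 37.95 °C.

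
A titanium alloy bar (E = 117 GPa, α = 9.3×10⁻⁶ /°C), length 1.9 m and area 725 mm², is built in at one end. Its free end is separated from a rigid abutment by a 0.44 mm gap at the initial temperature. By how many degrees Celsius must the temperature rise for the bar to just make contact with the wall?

ΔT ≈ 24.9 °C

Contact occurs when the free expansion equals the gap: αΔT L = 0.44 mm.
So ΔT = g/(αL) = 0.44/(9.3×10⁻⁶ × 1900) = 24.9 °C.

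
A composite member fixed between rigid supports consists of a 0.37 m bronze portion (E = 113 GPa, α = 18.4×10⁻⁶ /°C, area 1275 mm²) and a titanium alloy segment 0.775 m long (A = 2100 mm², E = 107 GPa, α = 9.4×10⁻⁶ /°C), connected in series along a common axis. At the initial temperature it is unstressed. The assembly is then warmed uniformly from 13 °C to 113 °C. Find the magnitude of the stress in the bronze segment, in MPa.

σ ≈ 184 MPa (compressive)

With the walls removed the bar would change length by δ_free = Σ αᵢΔT Lᵢ = 18.4×10⁻⁶×100×370 + 9.4×10⁻⁶×100×775 = 1.409 mm.
Since the ends are fixed, an axial force P builds up, equal in every segment, with P · Σ Lᵢ/(AᵢEᵢ) = δ_free.
The series flexibility is Σ Lᵢ/(AᵢEᵢ) = 370/(1275×113×10³) + 775/(2100×107×10³) = 6.017×10⁻⁶ mm/N.
Hence P = δ_free / Σ(L/AE) = 1.409/6.017×10⁻⁶ = 234.2 kN (compressive).
σ_{bronze} = P / A = 234200 / 1275 = 183.7 MPa.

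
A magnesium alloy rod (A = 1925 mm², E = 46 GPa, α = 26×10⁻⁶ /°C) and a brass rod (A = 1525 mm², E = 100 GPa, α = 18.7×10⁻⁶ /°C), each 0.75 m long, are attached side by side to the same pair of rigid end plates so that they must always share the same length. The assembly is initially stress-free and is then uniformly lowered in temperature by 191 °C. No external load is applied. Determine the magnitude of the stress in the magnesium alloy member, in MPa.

Equilibrium of a rigid end plate with no external load gives equal and opposite internal forces ±P in the two members. Since α_{magnesium alloy} > α_{brass}, cooling drives the magnesium alloy into tension and the brass into compression.
Equating the net (thermal + elastic) strains gives |α₁ − α₂|·ΔT = P·[1/(A₁E₁) + 1/(A₂E₂)].
|α₁ − α₂|·ΔT = 7.3×10⁻⁶ × 191 = 0.001394.
1/(A₁E₁) + 1/(A₂E₂) = 1/(1925×46×10³) + 1/(1525×100×10³) = 1.785×10⁻⁸ N⁻¹.
P = 0.001394 / 1.785×10⁻⁸ = 78110 N = 78.11 kN.
σ_{magnesium alloy} = P/A₁ = 78110/1925 = 40.58 MPa, tensile.

σ ≈ 40.6 MPa (tensile)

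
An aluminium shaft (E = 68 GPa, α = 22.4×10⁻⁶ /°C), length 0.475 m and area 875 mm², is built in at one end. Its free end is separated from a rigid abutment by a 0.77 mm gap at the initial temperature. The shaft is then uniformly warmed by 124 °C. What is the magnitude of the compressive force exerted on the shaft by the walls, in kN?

Unrestrained expansion: δ_free = αΔT L = 22.4×10⁻⁶ × 124 × 475 = 1.319 mm.
The gap closes (δ_free > 0.77 mm) and the wall then resists a further 1.319 − 0.77 = 0.5494 mm of expansion.
So σ = E(δ_free − g)/L = 68×10³ × 0.5494/475 = 78.65 MPa.
P = σA = 78.65 × 875 = 68.81 kN.

P ≈ 68.8 kN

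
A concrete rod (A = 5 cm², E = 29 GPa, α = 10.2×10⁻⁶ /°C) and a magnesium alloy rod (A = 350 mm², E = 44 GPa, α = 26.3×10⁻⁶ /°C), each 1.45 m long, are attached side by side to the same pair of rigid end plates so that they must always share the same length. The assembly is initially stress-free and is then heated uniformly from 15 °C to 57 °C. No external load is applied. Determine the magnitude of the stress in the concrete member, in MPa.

σ ≈ 10.1 MPa (tensile)

Equilibrium of a rigid end plate with no external load gives equal and opposite internal forces ±P in the two members. Since α_{magnesium alloy} > α_{concrete}, heating drives the magnesium alloy into compression and the concrete into tension.
Compatibility of the two members (thermal + elastic change equal): (α₁ − α₂)ΔT = P·[1/(A₁E₁) + 1/(A₂E₂)].
|α₁ − α₂|·ΔT = 16.1×10⁻⁶ × 42 = 0.0006762.
1/(A₁E₁) + 1/(A₂E₂) = 1/(500×29×10³) + 1/(350×44×10³) = 1.339×10⁻⁷ N⁻¹.
P = 0.0006762 / 1.339×10⁻⁷ = 5050 N = 5.05 kN.
σ_{concrete} = P/A₁ = 5050/500 = 10.1 MPa, tensile.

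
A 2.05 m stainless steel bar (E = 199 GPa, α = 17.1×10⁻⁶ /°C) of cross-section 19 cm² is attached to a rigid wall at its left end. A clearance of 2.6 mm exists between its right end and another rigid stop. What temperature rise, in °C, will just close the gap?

Contact occurs when the free expansion equals the gap: αΔT L = 2.6 mm.
So ΔT = g/(αL) = 2.6/(17.1×10⁻⁶ × 2050) = 74.17 °C.

ΔT ≈ 74.2 °C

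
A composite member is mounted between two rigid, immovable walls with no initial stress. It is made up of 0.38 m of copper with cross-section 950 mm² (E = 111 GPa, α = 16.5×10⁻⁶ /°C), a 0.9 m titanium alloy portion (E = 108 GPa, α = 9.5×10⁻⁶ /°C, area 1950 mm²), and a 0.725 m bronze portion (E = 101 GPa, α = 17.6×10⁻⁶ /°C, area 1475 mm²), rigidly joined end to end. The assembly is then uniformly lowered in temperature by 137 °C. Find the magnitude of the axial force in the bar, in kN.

P ≈ 296 kN (tensile)

Free thermal contraction of the whole bar: Σ αᵢΔT Lᵢ = 16.5×10⁻⁶×137×380 + 9.5×10⁻⁶×137×900 + 17.6×10⁻⁶×137×725 = 3.778 mm.
The rigid supports impose zero overall length change; the single axial force P common to all segments must satisfy P Σ Lᵢ/(AᵢEᵢ) = δ_free.
The series flexibility is Σ Lᵢ/(AᵢEᵢ) = 380/(950×111×10³) + 900/(1950×108×10³) + 725/(1475×101×10³) = 1.274×10⁻⁵ mm/N.
So P = 3.778 / 1.274×10⁻⁵ = 296.5 kN, tensile.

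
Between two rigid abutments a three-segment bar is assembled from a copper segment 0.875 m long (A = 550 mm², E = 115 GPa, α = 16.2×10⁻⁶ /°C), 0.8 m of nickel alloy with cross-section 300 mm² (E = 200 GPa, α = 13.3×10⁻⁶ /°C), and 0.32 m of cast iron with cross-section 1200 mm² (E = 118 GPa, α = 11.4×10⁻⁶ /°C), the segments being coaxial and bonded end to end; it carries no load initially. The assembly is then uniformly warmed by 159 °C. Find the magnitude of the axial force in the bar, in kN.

If the supports were absent, the total length change would be Σ αᵢΔT Lᵢ = 16.2×10⁻⁶×159×875 + 13.3×10⁻⁶×159×800 + 11.4×10⁻⁶×159×320 = 4.526 mm.
The rigid supports impose zero overall length change; the single axial force P common to all segments must satisfy P Σ Lᵢ/(AᵢEᵢ) = δ_free.
Σ Lᵢ/(AᵢEᵢ) = 875/(550×115×10³) + 800/(300×200×10³) + 320/(1200×118×10³) = 2.943×10⁻⁵ mm/N.
Hence P = δ_free / Σ(L/AE) = 4.526/2.943×10⁻⁵ = 153.8 kN (compressive).

P ≈ 154 kN (compressive)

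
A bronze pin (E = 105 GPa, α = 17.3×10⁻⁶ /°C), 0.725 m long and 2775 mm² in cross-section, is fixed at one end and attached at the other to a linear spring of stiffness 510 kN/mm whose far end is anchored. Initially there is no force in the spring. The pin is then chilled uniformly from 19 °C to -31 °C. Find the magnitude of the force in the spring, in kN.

The unrestrained thermal change is αΔT L = 17.3×10⁻⁶ × 50 × 725 = 0.6271 mm.
With a force P in the spring, the elastic change of the pin is PL/(AE) and that of the spring is P/k; compatibility requires their sum to equal δ_free.
So P = δ_free / [L/(AE) + 1/k] = 0.6271 / [ 725/(2775×105×10³) + 1/(510×10³) ].
P = 0.6271 / 4.449×10⁻⁶ = 141000 N.

P ≈ 141 kN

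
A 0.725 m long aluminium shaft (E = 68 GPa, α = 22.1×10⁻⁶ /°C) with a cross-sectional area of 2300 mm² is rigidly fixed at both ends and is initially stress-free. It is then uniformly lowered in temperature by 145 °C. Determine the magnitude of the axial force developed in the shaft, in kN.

The ends cannot move, so σ = EαΔT = 68×10³ × 22.1×10⁻⁶ × 145 = 217.9 MPa.
Axial force P = σA = 217.9 × 2300 = 501200 N = 501.2 kN, tensile.

P ≈ 501 kN (tensile)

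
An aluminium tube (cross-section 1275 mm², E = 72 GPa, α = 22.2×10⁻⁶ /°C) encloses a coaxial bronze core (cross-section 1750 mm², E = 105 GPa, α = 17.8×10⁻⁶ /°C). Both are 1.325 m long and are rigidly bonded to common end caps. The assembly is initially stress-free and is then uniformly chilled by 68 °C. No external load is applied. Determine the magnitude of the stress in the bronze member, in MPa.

σ ≈ 10.5 MPa (compressive)

Equilibrium of a rigid end plate with no external load gives equal and opposite internal forces ±P in the two members. Since α_{aluminium} > α_{bronze}, cooling drives the aluminium into tension and the bronze into compression.
Setting the final lengths equal and cancelling L: (α₁ − α₂)ΔT = P/(A₁E₁) + P/(A₂E₂).
|α₁ − α₂|·ΔT = 4.4×10⁻⁶ × 68 = 0.0002992.
1/(A₁E₁) + 1/(A₂E₂) = 1/(1275×72×10³) + 1/(1750×105×10³) = 1.634×10⁻⁸ N⁻¹.
P = 0.0002992 / 1.634×10⁻⁸ = 18320 N = 18.32 kN.
σ_{bronze} = P/A₂ = 18320/1750 = 10.47 MPa, compressive.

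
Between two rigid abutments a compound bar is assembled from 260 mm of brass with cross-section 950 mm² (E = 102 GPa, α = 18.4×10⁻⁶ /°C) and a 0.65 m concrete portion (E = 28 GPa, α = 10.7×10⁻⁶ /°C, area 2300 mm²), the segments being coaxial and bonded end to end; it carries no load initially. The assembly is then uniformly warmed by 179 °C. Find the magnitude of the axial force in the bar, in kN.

P ≈ 164 kN (compressive)

With the walls removed the bar would change length by δ_free = Σ αᵢΔT Lᵢ = 18.4×10⁻⁶×179×260 + 10.7×10⁻⁶×179×650 = 2.101 mm.
The walls prevent any net length change, so an axial force P (same in every segment) develops. Compatibility: P · Σ Lᵢ/(AᵢEᵢ) = δ_free.
The series flexibility is Σ Lᵢ/(AᵢEᵢ) = 260/(950×102×10³) + 650/(2300×28×10³) = 1.278×10⁻⁵ mm/N.
P = 2.101 / 1.278×10⁻⁵ = 164500 N = 164.5 kN, compressive.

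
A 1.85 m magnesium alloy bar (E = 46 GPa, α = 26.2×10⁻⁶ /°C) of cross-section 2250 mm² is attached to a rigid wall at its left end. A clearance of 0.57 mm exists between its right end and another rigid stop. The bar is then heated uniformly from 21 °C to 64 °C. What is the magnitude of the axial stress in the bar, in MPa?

If the wall were absent the bar would grow by αΔT L = 26.2×10⁻⁶ × 43 × 1850 = 2.084 mm.
This exceeds the 0.57 mm gap, so the wall pushes back. The portion of expansion that must be recovered elastically is δ_free − gap = 2.084 − 0.57 = 1.514 mm.
Compatibility: PL/(AE) = 1.514 mm, so σ = P/A = E × (1.514/1850) = 37.65 MPa.

σ ≈ 37.7 MPa (compressive)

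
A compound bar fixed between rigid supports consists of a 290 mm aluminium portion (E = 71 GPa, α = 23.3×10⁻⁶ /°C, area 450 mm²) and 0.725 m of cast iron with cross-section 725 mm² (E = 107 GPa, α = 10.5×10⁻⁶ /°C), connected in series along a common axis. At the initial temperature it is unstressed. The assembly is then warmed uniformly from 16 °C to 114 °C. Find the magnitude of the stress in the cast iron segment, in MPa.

Free thermal expansion of the whole bar: Σ αᵢΔT Lᵢ = 23.3×10⁻⁶×98×290 + 10.5×10⁻⁶×98×725 = 1.408 mm.
The walls prevent any net length change, so an axial force P (same in every segment) develops. Compatibility: P · Σ Lᵢ/(AᵢEᵢ) = δ_free.
Σ Lᵢ/(AᵢEᵢ) = 290/(450×71×10³) + 725/(725×107×10³) = 1.842×10⁻⁵ mm/N.
Hence P = δ_free / Σ(L/AE) = 1.408/1.842×10⁻⁵ = 76.44 kN (compressive).
σ_{cast iron} = P / A = 76440 / 725 = 105.4 MPa.

σ ≈ 105 MPa (compressive)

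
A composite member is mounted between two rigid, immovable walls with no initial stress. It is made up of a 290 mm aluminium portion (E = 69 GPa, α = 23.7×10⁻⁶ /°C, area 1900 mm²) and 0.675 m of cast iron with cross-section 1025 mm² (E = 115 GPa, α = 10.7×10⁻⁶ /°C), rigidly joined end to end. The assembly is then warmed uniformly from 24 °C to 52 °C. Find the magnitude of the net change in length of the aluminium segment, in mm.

|ΔL| ≈ 0.0825 mm

If the supports were absent, the total length change would be Σ αᵢΔT Lᵢ = 23.7×10⁻⁶×28×290 + 10.7×10⁻⁶×28×675 = 0.3947 mm.
The walls prevent any net length change, so an axial force P (same in every segment) develops. Compatibility: P · Σ Lᵢ/(AᵢEᵢ) = δ_free.
The series flexibility is Σ Lᵢ/(AᵢEᵢ) = 290/(1900×69×10³) + 675/(1025×115×10³) = 7.938×10⁻⁶ mm/N.
So P = 0.3947 / 7.938×10⁻⁶ = 49.72 kN, compressive.
For the aluminium segment, free thermal change = 23.7×10⁻⁶×28×290 = 0.1924 mm and elastic change from P = 49720×290/(1900×69×10³) = 0.11 mm; these oppose, so the net change is 0.0825 mm (segment lengthens).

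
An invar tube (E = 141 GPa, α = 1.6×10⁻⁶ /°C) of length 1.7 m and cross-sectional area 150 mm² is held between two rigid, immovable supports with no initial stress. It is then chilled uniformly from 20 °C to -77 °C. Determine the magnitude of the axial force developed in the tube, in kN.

Full restraint means ε = 0, so the stress is σ = EαΔT = 141×10³ × 1.6×10⁻⁶ × 97 = 21.88 MPa.
P = AEαΔT = 150 × 141×10³ × 1.6×10⁻⁶ × 97 = 3.282 kN (tensile).

P ≈ 3.28 kN (tensile)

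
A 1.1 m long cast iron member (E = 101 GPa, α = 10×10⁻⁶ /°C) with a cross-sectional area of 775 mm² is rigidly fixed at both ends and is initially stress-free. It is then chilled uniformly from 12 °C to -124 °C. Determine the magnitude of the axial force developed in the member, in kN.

P ≈ 106 kN (tensile)

Full restraint means ε = 0, so the stress is σ = EαΔT = 101×10³ × 10×10⁻⁶ × 136 = 137.4 MPa.
Axial force P = σA = 137.4 × 775 = 106500 N = 106.5 kN, tensile.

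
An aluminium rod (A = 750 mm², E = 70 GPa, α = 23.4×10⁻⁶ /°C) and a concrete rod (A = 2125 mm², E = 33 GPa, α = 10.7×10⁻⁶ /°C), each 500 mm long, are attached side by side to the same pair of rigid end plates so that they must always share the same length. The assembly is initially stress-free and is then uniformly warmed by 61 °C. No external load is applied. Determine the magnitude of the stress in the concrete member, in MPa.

Both members must finish at the same length. With the larger α, the aluminium tends to over-expand; the plates restrain it, putting the aluminium in compression and the concrete in tension. With no external load the two internal forces are equal and opposite, magnitude P.
Setting the final lengths equal and cancelling L: (α₁ − α₂)ΔT = P/(A₁E₁) + P/(A₂E₂).
|α₁ − α₂|·ΔT = 12.7×10⁻⁶ × 61 = 0.0007747.
1/(A₁E₁) + 1/(A₂E₂) = 1/(750×70×10³) + 1/(2125×33×10³) = 3.331×10⁻⁸ N⁻¹.
P = 0.0007747 / 3.331×10⁻⁸ = 23260 N = 23.26 kN.
σ_{concrete} = P/A₂ = 23260/2125 = 10.95 MPa, tensile.

σ ≈ 10.9 MPa (tensile)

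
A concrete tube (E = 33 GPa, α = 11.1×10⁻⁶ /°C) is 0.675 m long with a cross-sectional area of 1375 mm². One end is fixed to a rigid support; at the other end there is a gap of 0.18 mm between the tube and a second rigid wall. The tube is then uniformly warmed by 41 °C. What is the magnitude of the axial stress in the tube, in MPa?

σ ≈ 6.22 MPa (compressive)

Free thermal elongation = αΔT L = 11.1×10⁻⁶ × 41 × 675 = 0.3072 mm.
After closing the 0.18 mm clearance, 0.3072 − 0.18 = 0.1272 mm of expansion remains to be suppressed by the wall.
Compatibility: PL/(AE) = 0.1272 mm, so σ = P/A = E × (0.1272/675) = 6.218 MPa.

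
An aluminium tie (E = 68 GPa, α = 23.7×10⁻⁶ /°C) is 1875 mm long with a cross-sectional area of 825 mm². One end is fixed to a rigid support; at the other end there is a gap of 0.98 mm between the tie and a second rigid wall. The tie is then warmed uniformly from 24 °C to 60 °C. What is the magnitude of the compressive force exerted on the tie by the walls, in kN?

Free thermal elongation = αΔT L = 23.7×10⁻⁶ × 36 × 1875 = 1.6 mm.
The gap closes (δ_free > 0.98 mm) and the wall then resists a further 1.6 − 0.98 = 0.6197 mm of expansion.
So σ = E(δ_free − g)/L = 68×10³ × 0.6197/1875 = 22.48 MPa.
Force on the wall = σA = 22.48 × 825 mm² = 18.54 kN.

P ≈ 18.5 kN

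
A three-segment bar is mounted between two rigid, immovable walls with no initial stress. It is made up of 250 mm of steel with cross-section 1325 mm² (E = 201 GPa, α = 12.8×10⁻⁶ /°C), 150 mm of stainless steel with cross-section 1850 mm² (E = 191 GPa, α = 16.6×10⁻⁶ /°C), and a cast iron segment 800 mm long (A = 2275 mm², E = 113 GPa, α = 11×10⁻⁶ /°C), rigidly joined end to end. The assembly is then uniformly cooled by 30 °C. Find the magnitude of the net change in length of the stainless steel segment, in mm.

|ΔL| ≈ 0.0335 mm

With the walls removed the bar would change length by δ_free = Σ αᵢΔT Lᵢ = 12.8×10⁻⁶×30×250 + 16.6×10⁻⁶×30×150 + 11×10⁻⁶×30×800 = 0.4347 mm.
Since the ends are fixed, an axial force P builds up, equal in every segment, with P · Σ Lᵢ/(AᵢEᵢ) = δ_free.
The series flexibility is Σ Lᵢ/(AᵢEᵢ) = 250/(1325×201×10³) + 150/(1850×191×10³) + 800/(2275×113×10³) = 4.475×10⁻⁶ mm/N.
P = 0.4347 / 4.475×10⁻⁶ = 97140 N = 97.14 kN, tensile.
For the stainless steel segment, free thermal change = 16.6×10⁻⁶×30×150 = 0.0747 mm and elastic change from P = 97140×150/(1850×191×10³) = 0.04124 mm; these oppose, so the net change is 0.0335 mm (segment shortens).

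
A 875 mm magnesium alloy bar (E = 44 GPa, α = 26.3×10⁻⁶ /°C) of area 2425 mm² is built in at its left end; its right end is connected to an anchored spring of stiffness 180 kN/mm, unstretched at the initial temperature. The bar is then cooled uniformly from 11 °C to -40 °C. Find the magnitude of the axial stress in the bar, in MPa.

The unrestrained thermal change is αΔT L = 26.3×10⁻⁶ × 51 × 875 = 1.174 mm.
Let P be the tensile force in the spring. The bar extends elastically by PL/(AE) and the spring stretches by P/k; together these equal δ_free.
P [ L/(AE) + 1/k ] = δ_free → P [ 875/(2425×44×10³) + 1/(180×10³) ] = 1.174.
P = 1.174 / 1.376×10⁻⁵ = 85320 N.
σ = P/A = 85320/2425 = 35.18 MPa.

σ ≈ 35.2 MPa (tensile)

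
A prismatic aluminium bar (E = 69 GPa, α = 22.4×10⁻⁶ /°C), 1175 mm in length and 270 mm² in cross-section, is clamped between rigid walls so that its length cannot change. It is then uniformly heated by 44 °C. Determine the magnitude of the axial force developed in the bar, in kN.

The ends cannot move, so σ = EαΔT = 69×10³ × 22.4×10⁻⁶ × 44 = 68.01 MPa.
P = AEαΔT = 270 × 69×10³ × 22.4×10⁻⁶ × 44 = 18.36 kN (compressive).

P ≈ 18.4 kN (compressive)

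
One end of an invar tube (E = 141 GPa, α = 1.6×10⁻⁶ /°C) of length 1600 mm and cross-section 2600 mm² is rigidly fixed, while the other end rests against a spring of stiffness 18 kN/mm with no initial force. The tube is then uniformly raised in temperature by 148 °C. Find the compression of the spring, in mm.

Free thermal expansion: δ_free = αΔT L = 1.6×10⁻⁶ × 148 × 1600 = 0.3789 mm.
Let P be the compressive force at the spring. The tube shortens elastically by PL/(AE) and the spring compresses by P/k; together these equal δ_free.
So P = δ_free / [L/(AE) + 1/k] = 0.3789 / [ 1600/(2600×141×10³) + 1/(18×10³) ].
P = 0.3789 / 5.992×10⁻⁵ = 6323 N.
Spring compression = P/k = 6323/(18×10³) = 0.3513 mm.

δ ≈ 0.351 mm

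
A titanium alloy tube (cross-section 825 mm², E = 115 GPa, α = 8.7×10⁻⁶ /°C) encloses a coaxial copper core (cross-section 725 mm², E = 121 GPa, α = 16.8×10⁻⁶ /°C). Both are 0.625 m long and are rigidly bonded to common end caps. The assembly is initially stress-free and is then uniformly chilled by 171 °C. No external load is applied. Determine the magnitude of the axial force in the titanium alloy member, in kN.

P ≈ 63.1 kN (compressive in the titanium alloy)

Equilibrium of a rigid end plate with no external load gives equal and opposite internal forces ±P in the two members. Since α_{copper} > α_{titanium alloy}, cooling drives the copper into tension and the titanium alloy into compression.
Compatibility of the two members (thermal + elastic change equal): (α₁ − α₂)ΔT = P·[1/(A₁E₁) + 1/(A₂E₂)].
|α₁ − α₂|·ΔT = 8.1×10⁻⁶ × 171 = 0.001385.
1/(A₁E₁) + 1/(A₂E₂) = 1/(825×115×10³) + 1/(725×121×10³) = 2.194×10⁻⁸ N⁻¹.
So P = 0.001385 / 2.194×10⁻⁸ = 63.13 kN.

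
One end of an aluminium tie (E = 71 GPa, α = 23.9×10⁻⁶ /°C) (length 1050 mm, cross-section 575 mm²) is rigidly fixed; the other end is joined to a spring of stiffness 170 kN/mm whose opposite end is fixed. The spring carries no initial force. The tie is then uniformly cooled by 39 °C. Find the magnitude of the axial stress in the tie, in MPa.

Free thermal contraction: δ_free = αΔT L = 23.9×10⁻⁶ × 39 × 1050 = 0.9787 mm.
With a force P in the spring, the elastic change of the tie is PL/(AE) and that of the spring is P/k; compatibility requires their sum to equal δ_free.
So P = δ_free / [L/(AE) + 1/k] = 0.9787 / [ 1050/(575×71×10³) + 1/(170×10³) ].
P = 0.9787 / 3.16×10⁻⁵ = 30970 N.
σ = P/A = 30970/575 = 53.86 MPa.

σ ≈ 53.9 MPa (tensile)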